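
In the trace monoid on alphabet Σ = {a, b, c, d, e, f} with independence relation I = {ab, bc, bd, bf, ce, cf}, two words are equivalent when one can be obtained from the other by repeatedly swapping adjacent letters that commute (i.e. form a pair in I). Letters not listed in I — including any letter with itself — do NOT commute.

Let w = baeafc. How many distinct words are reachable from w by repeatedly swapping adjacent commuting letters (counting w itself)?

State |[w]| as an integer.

4

0(b) covers ∅
1(a) covers ∅
2(e) covers 0:b, 1:a
3(a) covers 2:e
4(f) covers 3:a
5(c) covers 3:a
floor of heap: 0:b, 1:a
completions by unplaced set U, small U first (add the entries for U minus each lowest piece of U):
  |U|=1: {4}:1  {5}:1
  |U|=2: {4,5}:2
  |U|=3: {3,4,5}:2
  |U|=4: {2,3,4,5}:2
  start at 0(b): 2
  start at 1(a): 2
sum over floor = 4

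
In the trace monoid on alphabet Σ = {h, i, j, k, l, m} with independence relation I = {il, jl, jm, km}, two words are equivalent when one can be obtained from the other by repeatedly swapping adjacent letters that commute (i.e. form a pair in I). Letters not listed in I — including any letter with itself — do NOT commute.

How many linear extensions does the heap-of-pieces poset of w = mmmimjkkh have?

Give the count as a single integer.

4

drop 0:m onto floor
drop 1:m onto {0:m}
drop 2:m onto {1:m}
drop 3:i onto {2:m}
drop 4:m onto {3:i}
drop 5:j onto {3:i}
drop 6:k onto {5:j}
drop 7:k onto {6:k}
drop 8:h onto {4:m, 7:k}
ground layer = {0:m}
drop-orders for the pieces not yet dropped (sum over which currently-grounded one goes next):
  1 to go: {8} 1
  2 to go: {4,8} 1  {7,8} 1
  3 to go: {4,7,8} 2  {6,7,8} 1
  4 to go: {4,6,7,8} 3  {5,6,7,8} 1
  5 to go: {4,5,6,7,8} 4
  6 to go: {3,4,5,6,7,8} 4
  7 to go: {2,3,4,5,6,7,8} 4
  if 0:m drops first: 4 orders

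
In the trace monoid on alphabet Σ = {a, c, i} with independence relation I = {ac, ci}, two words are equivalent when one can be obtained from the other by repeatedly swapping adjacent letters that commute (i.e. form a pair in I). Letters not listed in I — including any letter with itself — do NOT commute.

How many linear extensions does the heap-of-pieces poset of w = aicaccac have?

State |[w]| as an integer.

70

drop 0:a onto floor
drop 1:i onto {0:a}
drop 2:c onto floor
drop 3:a onto {1:i}
drop 4:c onto {2:c}
drop 5:c onto {4:c}
drop 6:a onto {3:a}
drop 7:c onto {5:c}
ground layer = {0:a, 2:c}
drop-orders for the pieces not yet dropped (sum over which currently-grounded one goes next):
  1 to go: {6} 1  {7} 1
  2 to go: {3,6} 1  {5,7} 1  {6,7} 2
  3 to go: {1,3,6} 1  {3,6,7} 3  {4,5,7} 1  {5,6,7} 3
  4 to go: {0,1,3,6} 1  {1,3,6,7} 4  {2,4,5,7} 1  {3,5,6,7} 6  {4,5,6,7} 4
  5 to go: {0,1,3,6,7} 5  {1,3,5,6,7} 10  {2,4,5,6,7} 5  {3,4,5,6,7} 10
  6 to go: {0,1,3,5,6,7} 15  {1,3,4,5,6,7} 20  {2,3,4,5,6,7} 15
  if 0:a drops first: 35 orders
  if 2:c drops first: 35 orders
heap linearizations: 70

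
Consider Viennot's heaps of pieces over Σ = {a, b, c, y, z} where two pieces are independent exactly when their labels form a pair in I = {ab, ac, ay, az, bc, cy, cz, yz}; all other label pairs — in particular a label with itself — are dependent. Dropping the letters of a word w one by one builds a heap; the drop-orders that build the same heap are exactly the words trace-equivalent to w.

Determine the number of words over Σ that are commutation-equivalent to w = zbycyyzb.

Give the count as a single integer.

32

drop 0:z onto floor
drop 1:b onto {0:z}
drop 2:y onto {1:b}
drop 3:c onto floor
drop 4:y onto {2:y}
drop 5:y onto {4:y}
drop 6:z onto {1:b}
drop 7:b onto {5:y, 6:z}
ground layer = {0:z, 3:c}
drop-orders for the pieces not yet dropped (sum over which currently-grounded one goes next):
  1 to go: {3} 1  {7} 1
  2 to go: {3,7} 2  {5,7} 1  {6,7} 1
  3 to go: {3,5,7} 3  {3,6,7} 3  {4,5,7} 1  {5,6,7} 2
  4 to go: {2,4,5,7} 1  {3,4,5,7} 4  {3,5,6,7} 8  {4,5,6,7} 3
  5 to go: {2,3,4,5,7} 5  {2,4,5,6,7} 4  {3,4,5,6,7} 15
  6 to go: {1,2,4,5,6,7} 4  {2,3,4,5,6,7} 24
  if 0:z drops first: 28 orders
  if 3:c drops first: 4 orders
heap linearizations: 32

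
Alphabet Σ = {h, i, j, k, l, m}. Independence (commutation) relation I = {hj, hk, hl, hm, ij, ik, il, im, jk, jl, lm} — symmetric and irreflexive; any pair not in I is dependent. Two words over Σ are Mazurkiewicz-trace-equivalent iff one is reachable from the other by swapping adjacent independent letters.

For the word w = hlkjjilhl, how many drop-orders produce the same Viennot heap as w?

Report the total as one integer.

#0=h has no predecessor
#1=l has no predecessor
#2=k depends on [1:l]
#3=j has no predecessor
#4=j depends on [3:j]
#5=i depends on [0:h]
#6=l depends on [2:k]
#7=h depends on [5:i]
#8=l depends on [6:l]
sources: [0:h, 1:l, 3:j]
N(rest) = Σ N(rest − s) over sources s of rest; N(one piece) = 1:
  size 1 → [4]=1  [7]=1  [8]=1
  size 2 → [3,4]=1  [4,7]=2  [4,8]=2  [5,7]=1  [6,8]=1  [7,8]=2
  size 3 → [0,5,7]=1  [2,6,8]=1  [3,4,7]=3  [3,4,8]=3  [4,5,7]=3  [4,6,8]=3  [4,7,8]=6  [5,7,8]=3  [6,7,8]=3
  size 4 → [0,4,5,7]=4  [0,5,7,8]=4  [1,2,6,8]=1  [2,4,6,8]=4  [2,6,7,8]=4  [3,4,5,7]=6  [3,4,6,8]=6  [3,4,7,8]=12  [4,5,7,8]=12  [4,6,7,8]=12  [5,6,7,8]=6
  size 5 → [0,3,4,5,7]=10  [0,4,5,7,8]=20  [0,5,6,7,8]=10  [1,2,4,6,8]=5  [1,2,6,7,8]=5  [2,3,4,6,8]=10  [2,4,6,7,8]=20  [2,5,6,7,8]=10  [3,4,5,7,8]=30  [3,4,6,7,8]=30  [4,5,6,7,8]=30
  size 6 → [0,2,5,6,7,8]=20  [0,3,4,5,7,8]=60  [0,4,5,6,7,8]=60  [1,2,3,4,6,8]=15  [1,2,4,6,7,8]=30  [1,2,5,6,7,8]=15  [2,3,4,6,7,8]=60  [2,4,5,6,7,8]=60  [3,4,5,6,7,8]=90
  size 7 → [0,1,2,5,6,7,8]=35  [0,2,4,5,6,7,8]=140  [0,3,4,5,6,7,8]=210  [1,2,3,4,6,7,8]=105  [1,2,4,5,6,7,8]=105  [2,3,4,5,6,7,8]=210
  first=0(h) contributes 420
  first=1(l) contributes 560
  first=3(j) contributes 280
|[w]| = 1260

1260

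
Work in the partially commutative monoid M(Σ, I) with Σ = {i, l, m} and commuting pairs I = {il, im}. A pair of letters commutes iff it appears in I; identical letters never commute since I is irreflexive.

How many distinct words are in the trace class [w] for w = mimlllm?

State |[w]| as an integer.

0(m) covers ∅
1(i) covers ∅
2(m) covers 0:m
3(l) covers 2:m
4(l) covers 3:l
5(l) covers 4:l
6(m) covers 5:l
floor of heap: 0:m, 1:i
completions by unplaced set U, small U first (add the entries for U minus each lowest piece of U):
  |U|=1: {1}:1  {6}:1
  |U|=2: {1,6}:2  {5,6}:1
  |U|=3: {1,5,6}:3  {4,5,6}:1
  |U|=4: {1,4,5,6}:4  {3,4,5,6}:1
  |U|=5: {1,3,4,5,6}:5  {2,3,4,5,6}:1
  start at 0(m): 6
  start at 1(i): 1
sum over floor = 7

7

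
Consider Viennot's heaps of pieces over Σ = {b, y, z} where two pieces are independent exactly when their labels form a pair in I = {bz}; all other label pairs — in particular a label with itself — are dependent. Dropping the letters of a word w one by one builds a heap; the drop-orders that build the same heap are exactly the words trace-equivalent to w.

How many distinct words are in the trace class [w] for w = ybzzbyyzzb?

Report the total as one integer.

18

drop 0:y onto floor
drop 1:b onto {0:y}
drop 2:z onto {0:y}
drop 3:z onto {2:z}
drop 4:b onto {1:b}
drop 5:y onto {3:z, 4:b}
drop 6:y onto {5:y}
drop 7:z onto {6:y}
drop 8:z onto {7:z}
drop 9:b onto {6:y}
ground layer = {0:y}
drop-orders for the pieces not yet dropped (sum over which currently-grounded one goes next):
  1 to go: {8} 1  {9} 1
  2 to go: {7,8} 1  {8,9} 2
  3 to go: {7,8,9} 3
  4 to go: {6,7,8,9} 3
  5 to go: {5,6,7,8,9} 3
  6 to go: {3,5,6,7,8,9} 3  {4,5,6,7,8,9} 3
  7 to go: {1,4,5,6,7,8,9} 3  {2,3,5,6,7,8,9} 3  {3,4,5,6,7,8,9} 6
  8 to go: {1,3,4,5,6,7,8,9} 9  {2,3,4,5,6,7,8,9} 9
  if 0:y drops first: 18 orders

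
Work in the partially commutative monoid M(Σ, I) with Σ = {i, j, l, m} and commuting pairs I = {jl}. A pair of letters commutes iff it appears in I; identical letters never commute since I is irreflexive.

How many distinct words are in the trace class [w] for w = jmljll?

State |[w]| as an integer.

4

0(j) covers ∅
1(m) covers 0:j
2(l) covers 1:m
3(j) covers 1:m
4(l) covers 2:l
5(l) covers 4:l
floor of heap: 0:j
completions by unplaced set U, small U first (add the entries for U minus each lowest piece of U):
  |U|=1: {3}:1  {5}:1
  |U|=2: {3,5}:2  {4,5}:1
  |U|=3: {2,4,5}:1  {3,4,5}:3
  |U|=4: {2,3,4,5}:4
  start at 0(j): 4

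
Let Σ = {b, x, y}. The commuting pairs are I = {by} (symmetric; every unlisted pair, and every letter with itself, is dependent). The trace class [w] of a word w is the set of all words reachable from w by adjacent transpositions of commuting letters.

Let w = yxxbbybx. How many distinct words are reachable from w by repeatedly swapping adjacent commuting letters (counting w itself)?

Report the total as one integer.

4

#0=y has no predecessor
#1=x depends on [0:y]
#2=x depends on [1:x]
#3=b depends on [2:x]
#4=b depends on [3:b]
#5=y depends on [2:x]
#6=b depends on [4:b]
#7=x depends on [5:y, 6:b]
sources: [0:y]
N(rest) = Σ N(rest − s) over sources s of rest; N(one piece) = 1:
  size 1 → [7]=1
  size 2 → [5,7]=1  [6,7]=1
  size 3 → [4,6,7]=1  [5,6,7]=2
  size 4 → [3,4,6,7]=1  [4,5,6,7]=3
  size 5 → [3,4,5,6,7]=4
  size 6 → [2,3,4,5,6,7]=4
  first=0(y) contributes 4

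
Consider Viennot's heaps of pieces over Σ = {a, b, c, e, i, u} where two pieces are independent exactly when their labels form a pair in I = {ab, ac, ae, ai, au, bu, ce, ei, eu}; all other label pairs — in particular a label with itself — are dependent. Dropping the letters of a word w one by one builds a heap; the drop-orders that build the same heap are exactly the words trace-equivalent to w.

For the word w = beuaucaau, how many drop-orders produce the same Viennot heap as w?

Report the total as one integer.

#0=b has no predecessor
#1=e depends on [0:b]
#2=u has no predecessor
#3=a has no predecessor
#4=u depends on [2:u]
#5=c depends on [0:b, 4:u]
#6=a depends on [3:a]
#7=a depends on [6:a]
#8=u depends on [5:c]
sources: [0:b, 2:u, 3:a]
N(rest) = Σ N(rest − s) over sources s of rest; N(one piece) = 1:
  size 1 → [1]=1  [7]=1  [8]=1
  size 2 → [1,7]=2  [1,8]=2  [5,8]=1  [6,7]=1  [7,8]=2
  size 3 → [1,5,8]=3  [1,6,7]=3  [1,7,8]=6  [3,6,7]=1  [4,5,8]=1  [5,7,8]=3  [6,7,8]=3
  size 4 → [0,1,5,8]=3  [1,3,6,7]=4  [1,4,5,8]=4  [1,5,7,8]=12  [1,6,7,8]=12  [2,4,5,8]=1  [3,6,7,8]=4  [4,5,7,8]=4  [5,6,7,8]=6
  size 5 → [0,1,4,5,8]=7  [0,1,5,7,8]=15  [1,2,4,5,8]=5  [1,3,6,7,8]=20  [1,4,5,7,8]=20  [1,5,6,7,8]=30  [2,4,5,7,8]=5  [3,5,6,7,8]=10  [4,5,6,7,8]=10
  size 6 → [0,1,2,4,5,8]=12  [0,1,4,5,7,8]=42  [0,1,5,6,7,8]=45  [1,2,4,5,7,8]=30  [1,3,5,6,7,8]=60  [1,4,5,6,7,8]=60  [2,4,5,6,7,8]=15  [3,4,5,6,7,8]=20
  size 7 → [0,1,2,4,5,7,8]=84  [0,1,3,5,6,7,8]=105  [0,1,4,5,6,7,8]=147  [1,2,4,5,6,7,8]=105  [1,3,4,5,6,7,8]=140  [2,3,4,5,6,7,8]=35
  first=0(b) contributes 280
  first=2(u) contributes 392
  first=3(a) contributes 336
|[w]| = 1008

1008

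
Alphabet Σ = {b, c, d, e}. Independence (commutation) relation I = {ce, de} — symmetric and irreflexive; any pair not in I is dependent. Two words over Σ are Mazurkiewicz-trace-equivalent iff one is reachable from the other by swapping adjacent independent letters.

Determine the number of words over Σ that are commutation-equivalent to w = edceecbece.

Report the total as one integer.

piece 0:e — minimal
piece 1:d — minimal
piece 2:c rests on {1:d}
piece 3:e rests on {0:e}
piece 4:e rests on {3:e}
piece 5:c rests on {2:c}
piece 6:b rests on {4:e, 5:c}
piece 7:e rests on {6:b}
piece 8:c rests on {6:b}
piece 9:e rests on {7:e}
minimal pieces: {0:e, 1:d}
ways to finish when only these pieces remain (= sum over removing one remaining piece with nothing left below it):
  1 left: {8}→1  {9}→1
  2 left: {7,9}→1  {8,9}→2
  3 left: {7,8,9}→3
  4 left: {6,7,8,9}→3
  5 left: {4,6,7,8,9}→3  {5,6,7,8,9}→3
  6 left: {2,5,6,7,8,9}→3  {3,4,6,7,8,9}→3  {4,5,6,7,8,9}→6
  7 left: {0,3,4,6,7,8,9}→3  {1,2,5,6,7,8,9}→3  {2,4,5,6,7,8,9}→9  {3,4,5,6,7,8,9}→9
  8 left: {0,3,4,5,6,7,8,9}→12  {1,2,4,5,6,7,8,9}→12  {2,3,4,5,6,7,8,9}→18
  placing 0:e first → 30 extensions
  placing 1:d first → 30 extensions
total linear extensions = 60

60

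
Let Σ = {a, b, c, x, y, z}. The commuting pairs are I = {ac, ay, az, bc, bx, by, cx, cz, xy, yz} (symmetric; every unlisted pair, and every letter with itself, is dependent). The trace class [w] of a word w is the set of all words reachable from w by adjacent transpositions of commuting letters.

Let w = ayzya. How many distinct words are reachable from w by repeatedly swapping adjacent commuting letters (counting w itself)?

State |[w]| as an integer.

0(a) covers ∅
1(y) covers ∅
2(z) covers ∅
3(y) covers 1:y
4(a) covers 0:a
floor of heap: 0:a, 1:y, 2:z
completions by unplaced set U, small U first (add the entries for U minus each lowest piece of U):
  |U|=1: {2}:1  {3}:1  {4}:1
  |U|=2: {0,4}:1  {1,3}:1  {2,3}:2  {2,4}:2  {3,4}:2
  |U|=3: {0,2,4}:3  {0,3,4}:3  {1,2,3}:3  {1,3,4}:3  {2,3,4}:6
  start at 0(a): 12
  start at 1(y): 12
  start at 2(z): 6
sum over floor = 30

30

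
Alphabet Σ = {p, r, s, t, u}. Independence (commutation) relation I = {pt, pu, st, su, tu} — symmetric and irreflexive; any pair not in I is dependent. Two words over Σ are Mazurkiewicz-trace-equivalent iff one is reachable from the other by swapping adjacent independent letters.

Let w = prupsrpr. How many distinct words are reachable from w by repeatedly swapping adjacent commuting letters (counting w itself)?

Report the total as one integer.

3

0(p) covers ∅
1(r) covers 0:p
2(u) covers 1:r
3(p) covers 1:r
4(s) covers 3:p
5(r) covers 2:u, 4:s
6(p) covers 5:r
7(r) covers 6:p
floor of heap: 0:p
completions by unplaced set U, small U first (add the entries for U minus each lowest piece of U):
  |U|=1: {7}:1
  |U|=2: {6,7}:1
  |U|=3: {5,6,7}:1
  |U|=4: {2,5,6,7}:1  {4,5,6,7}:1
  |U|=5: {2,4,5,6,7}:2  {3,4,5,6,7}:1
  |U|=6: {2,3,4,5,6,7}:3
  start at 0(p): 3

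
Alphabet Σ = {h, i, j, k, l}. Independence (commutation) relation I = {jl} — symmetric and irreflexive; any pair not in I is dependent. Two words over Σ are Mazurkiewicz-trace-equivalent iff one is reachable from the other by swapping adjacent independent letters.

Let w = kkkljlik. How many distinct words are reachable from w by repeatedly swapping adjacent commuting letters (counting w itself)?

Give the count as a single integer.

3

0(k) covers ∅
1(k) covers 0:k
2(k) covers 1:k
3(l) covers 2:k
4(j) covers 2:k
5(l) covers 3:l
6(i) covers 4:j, 5:l
7(k) covers 6:i
floor of heap: 0:k
completions by unplaced set U, small U first (add the entries for U minus each lowest piece of U):
  |U|=1: {7}:1
  |U|=2: {6,7}:1
  |U|=3: {4,6,7}:1  {5,6,7}:1
  |U|=4: {3,5,6,7}:1  {4,5,6,7}:2
  |U|=5: {3,4,5,6,7}:3
  |U|=6: {2,3,4,5,6,7}:3
  start at 0(k): 3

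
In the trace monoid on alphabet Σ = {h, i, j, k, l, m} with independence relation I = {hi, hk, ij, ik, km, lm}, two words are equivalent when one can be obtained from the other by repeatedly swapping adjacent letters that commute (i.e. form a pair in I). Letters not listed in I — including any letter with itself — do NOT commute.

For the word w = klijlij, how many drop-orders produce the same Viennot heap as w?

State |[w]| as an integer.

#0=k has no predecessor
#1=l depends on [0:k]
#2=i depends on [1:l]
#3=j depends on [1:l]
#4=l depends on [2:i, 3:j]
#5=i depends on [4:l]
#6=j depends on [4:l]
sources: [0:k]
N(rest) = Σ N(rest − s) over sources s of rest; N(one piece) = 1:
  size 1 → [5]=1  [6]=1
  size 2 → [5,6]=2
  size 3 → [4,5,6]=2
  size 4 → [2,4,5,6]=2  [3,4,5,6]=2
  size 5 → [2,3,4,5,6]=4
  first=0(k) contributes 4

4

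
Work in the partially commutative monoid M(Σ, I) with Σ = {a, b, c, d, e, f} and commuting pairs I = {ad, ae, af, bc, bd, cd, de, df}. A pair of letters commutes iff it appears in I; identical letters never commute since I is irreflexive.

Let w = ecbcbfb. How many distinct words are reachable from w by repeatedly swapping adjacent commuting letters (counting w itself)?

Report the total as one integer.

6

0(e) covers ∅
1(c) covers 0:e
2(b) covers 0:e
3(c) covers 1:c
4(b) covers 2:b
5(f) covers 3:c, 4:b
6(b) covers 5:f
floor of heap: 0:e
completions by unplaced set U, small U first (add the entries for U minus each lowest piece of U):
  |U|=1: {6}:1
  |U|=2: {5,6}:1
  |U|=3: {3,5,6}:1  {4,5,6}:1
  |U|=4: {1,3,5,6}:1  {2,4,5,6}:1  {3,4,5,6}:2
  |U|=5: {1,3,4,5,6}:3  {2,3,4,5,6}:3
  start at 0(e): 6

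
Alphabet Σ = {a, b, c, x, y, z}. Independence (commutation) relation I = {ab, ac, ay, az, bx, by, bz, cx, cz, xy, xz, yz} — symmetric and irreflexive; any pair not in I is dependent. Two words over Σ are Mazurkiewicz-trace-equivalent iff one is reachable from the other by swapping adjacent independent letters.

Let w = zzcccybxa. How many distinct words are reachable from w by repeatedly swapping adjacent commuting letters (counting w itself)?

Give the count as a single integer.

drop 0:z onto floor
drop 1:z onto {0:z}
drop 2:c onto floor
drop 3:c onto {2:c}
drop 4:c onto {3:c}
drop 5:y onto {4:c}
drop 6:b onto {4:c}
drop 7:x onto floor
drop 8:a onto {7:x}
ground layer = {0:z, 2:c, 7:x}
drop-orders for the pieces not yet dropped (sum over which currently-grounded one goes next):
  1 to go: {1} 1  {5} 1  {6} 1  {8} 1
  2 to go: {0,1} 1  {1,5} 2  {1,6} 2  {1,8} 2  {5,6} 2  {5,8} 2  {6,8} 2  {7,8} 1
  3 to go: {0,1,5} 3  {0,1,6} 3  {0,1,8} 3  {1,5,6} 6  {1,5,8} 6  {1,6,8} 6  {1,7,8} 3  {4,5,6} 2  {5,6,8} 6  {5,7,8} 3  {6,7,8} 3
  4 to go: {0,1,5,6} 12  {0,1,5,8} 12  {0,1,6,8} 12  {0,1,7,8} 6  {1,4,5,6} 8  {1,5,6,8} 24  {1,5,7,8} 12  {1,6,7,8} 12  {3,4,5,6} 2  {4,5,6,8} 8  {5,6,7,8} 12
  5 to go: {0,1,4,5,6} 20  {0,1,5,6,8} 60  {0,1,5,7,8} 30  {0,1,6,7,8} 30  {1,3,4,5,6} 10  {1,4,5,6,8} 40  {1,5,6,7,8} 60  {2,3,4,5,6} 2  {3,4,5,6,8} 10  {4,5,6,7,8} 20
  6 to go: {0,1,3,4,5,6} 30  {0,1,4,5,6,8} 120  {0,1,5,6,7,8} 180  {1,2,3,4,5,6} 12  {1,3,4,5,6,8} 60  {1,4,5,6,7,8} 120  {2,3,4,5,6,8} 12  {3,4,5,6,7,8} 30
  7 to go: {0,1,2,3,4,5,6} 42  {0,1,3,4,5,6,8} 210  {0,1,4,5,6,7,8} 420  {1,2,3,4,5,6,8} 84  {1,3,4,5,6,7,8} 210  {2,3,4,5,6,7,8} 42
  if 0:z drops first: 336 orders
  if 2:c drops first: 840 orders
  if 7:x drops first: 336 orders
heap linearizations: 1512

1512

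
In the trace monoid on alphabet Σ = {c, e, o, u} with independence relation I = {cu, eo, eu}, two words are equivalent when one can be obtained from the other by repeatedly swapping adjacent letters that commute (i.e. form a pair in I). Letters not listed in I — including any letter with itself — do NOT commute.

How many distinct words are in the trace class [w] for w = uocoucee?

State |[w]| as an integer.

4

#0=u has no predecessor
#1=o depends on [0:u]
#2=c depends on [1:o]
#3=o depends on [2:c]
#4=u depends on [3:o]
#5=c depends on [3:o]
#6=e depends on [5:c]
#7=e depends on [6:e]
sources: [0:u]
N(rest) = Σ N(rest − s) over sources s of rest; N(one piece) = 1:
  size 1 → [4]=1  [7]=1
  size 2 → [4,7]=2  [6,7]=1
  size 3 → [4,6,7]=3  [5,6,7]=1
  size 4 → [4,5,6,7]=4
  size 5 → [3,4,5,6,7]=4
  size 6 → [2,3,4,5,6,7]=4
  first=0(u) contributes 4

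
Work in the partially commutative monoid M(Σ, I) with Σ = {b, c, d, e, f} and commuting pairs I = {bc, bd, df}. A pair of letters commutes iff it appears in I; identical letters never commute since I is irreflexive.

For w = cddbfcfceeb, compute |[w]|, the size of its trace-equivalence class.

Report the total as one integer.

9

piece 0:c — minimal
piece 1:d rests on {0:c}
piece 2:d rests on {1:d}
piece 3:b — minimal
piece 4:f rests on {0:c, 3:b}
piece 5:c rests on {2:d, 4:f}
piece 6:f rests on {5:c}
piece 7:c rests on {6:f}
piece 8:e rests on {7:c}
piece 9:e rests on {8:e}
piece 10:b rests on {9:e}
minimal pieces: {0:c, 3:b}
ways to finish when only these pieces remain (= sum over removing one remaining piece with nothing left below it):
  1 left: {10}→1
  2 left: {9,10}→1
  3 left: {8,9,10}→1
  4 left: {7,8,9,10}→1
  5 left: {6,7,8,9,10}→1
  6 left: {5,6,7,8,9,10}→1
  7 left: {2,5,6,7,8,9,10}→1  {4,5,6,7,8,9,10}→1
  8 left: {1,2,5,6,7,8,9,10}→1  {2,4,5,6,7,8,9,10}→2  {3,4,5,6,7,8,9,10}→1
  9 left: {1,2,4,5,6,7,8,9,10}→3  {2,3,4,5,6,7,8,9,10}→3
  placing 0:c first → 6 extensions
  placing 3:b first → 3 extensions
total linear extensions = 9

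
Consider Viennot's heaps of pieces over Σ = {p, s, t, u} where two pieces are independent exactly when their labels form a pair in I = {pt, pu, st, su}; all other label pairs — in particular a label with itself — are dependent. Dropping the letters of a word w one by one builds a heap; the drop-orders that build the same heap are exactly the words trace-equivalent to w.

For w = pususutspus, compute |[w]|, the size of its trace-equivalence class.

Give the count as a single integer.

0(p) covers ∅
1(u) covers ∅
2(s) covers 0:p
3(u) covers 1:u
4(s) covers 2:s
5(u) covers 3:u
6(t) covers 5:u
7(s) covers 4:s
8(p) covers 7:s
9(u) covers 6:t
10(s) covers 8:p
floor of heap: 0:p, 1:u
completions by unplaced set U, small U first (add the entries for U minus each lowest piece of U):
  |U|=1: {9}:1  {10}:1
  |U|=2: {6,9}:1  {8,10}:1  {9,10}:2
  |U|=3: {5,6,9}:1  {6,9,10}:3  {7,8,10}:1  {8,9,10}:3
  |U|=4: {3,5,6,9}:1  {4,7,8,10}:1  {5,6,9,10}:4  {6,8,9,10}:6  {7,8,9,10}:4
  |U|=5: {1,3,5,6,9}:1  {2,4,7,8,10}:1  {3,5,6,9,10}:5  {4,7,8,9,10}:5  {5,6,8,9,10}:10  {6,7,8,9,10}:10
  |U|=6: {0,2,4,7,8,10}:1  {1,3,5,6,9,10}:6  {2,4,7,8,9,10}:6  {3,5,6,8,9,10}:15  {4,6,7,8,9,10}:15  {5,6,7,8,9,10}:20
  |U|=7: {0,2,4,7,8,9,10}:7  {1,3,5,6,8,9,10}:21  {2,4,6,7,8,9,10}:21  {3,5,6,7,8,9,10}:35  {4,5,6,7,8,9,10}:35
  |U|=8: {0,2,4,6,7,8,9,10}:28  {1,3,5,6,7,8,9,10}:56  {2,4,5,6,7,8,9,10}:56  {3,4,5,6,7,8,9,10}:70
  |U|=9: {0,2,4,5,6,7,8,9,10}:84  {1,3,4,5,6,7,8,9,10}:126  {2,3,4,5,6,7,8,9,10}:126
  start at 0(p): 252
  start at 1(u): 210
sum over floor = 462

462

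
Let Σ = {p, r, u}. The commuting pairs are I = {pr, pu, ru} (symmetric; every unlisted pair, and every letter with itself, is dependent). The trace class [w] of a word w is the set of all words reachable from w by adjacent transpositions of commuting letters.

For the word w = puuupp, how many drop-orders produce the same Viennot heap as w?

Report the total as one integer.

0(p) covers ∅
1(u) covers ∅
2(u) covers 1:u
3(u) covers 2:u
4(p) covers 0:p
5(p) covers 4:p
floor of heap: 0:p, 1:u
completions by unplaced set U, small U first (add the entries for U minus each lowest piece of U):
  |U|=1: {3}:1  {5}:1
  |U|=2: {2,3}:1  {3,5}:2  {4,5}:1
  |U|=3: {0,4,5}:1  {1,2,3}:1  {2,3,5}:3  {3,4,5}:3
  |U|=4: {0,3,4,5}:4  {1,2,3,5}:4  {2,3,4,5}:6
  start at 0(p): 10
  start at 1(u): 10
sum over floor = 20

20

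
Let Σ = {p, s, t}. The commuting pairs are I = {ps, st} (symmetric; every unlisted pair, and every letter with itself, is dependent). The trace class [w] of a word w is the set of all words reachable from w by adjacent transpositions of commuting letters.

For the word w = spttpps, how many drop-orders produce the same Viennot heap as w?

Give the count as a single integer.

#0=s has no predecessor
#1=p has no predecessor
#2=t depends on [1:p]
#3=t depends on [2:t]
#4=p depends on [3:t]
#5=p depends on [4:p]
#6=s depends on [0:s]
sources: [0:s, 1:p]
N(rest) = Σ N(rest − s) over sources s of rest; N(one piece) = 1:
  size 1 → [5]=1  [6]=1
  size 2 → [0,6]=1  [4,5]=1  [5,6]=2
  size 3 → [0,5,6]=3  [3,4,5]=1  [4,5,6]=3
  size 4 → [0,4,5,6]=6  [2,3,4,5]=1  [3,4,5,6]=4
  size 5 → [0,3,4,5,6]=10  [1,2,3,4,5]=1  [2,3,4,5,6]=5
  first=0(s) contributes 6
  first=1(p) contributes 15
|[w]| = 21

21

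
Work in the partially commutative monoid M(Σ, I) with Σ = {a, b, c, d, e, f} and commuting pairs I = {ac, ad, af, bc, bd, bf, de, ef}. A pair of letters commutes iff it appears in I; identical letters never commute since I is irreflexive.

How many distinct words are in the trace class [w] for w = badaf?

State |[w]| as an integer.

10

#0=b has no predecessor
#1=a depends on [0:b]
#2=d has no predecessor
#3=a depends on [1:a]
#4=f depends on [2:d]
sources: [0:b, 2:d]
N(rest) = Σ N(rest − s) over sources s of rest; N(one piece) = 1:
  size 1 → [3]=1  [4]=1
  size 2 → [1,3]=1  [2,4]=1  [3,4]=2
  size 3 → [0,1,3]=1  [1,3,4]=3  [2,3,4]=3
  first=0(b) contributes 6
  first=2(d) contributes 4
|[w]| = 10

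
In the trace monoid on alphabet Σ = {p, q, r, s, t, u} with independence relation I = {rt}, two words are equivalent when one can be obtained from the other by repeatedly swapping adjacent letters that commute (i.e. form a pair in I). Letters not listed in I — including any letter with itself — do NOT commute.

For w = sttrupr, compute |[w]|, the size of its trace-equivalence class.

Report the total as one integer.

3

piece 0:s — minimal
piece 1:t rests on {0:s}
piece 2:t rests on {1:t}
piece 3:r rests on {0:s}
piece 4:u rests on {2:t, 3:r}
piece 5:p rests on {4:u}
piece 6:r rests on {5:p}
minimal pieces: {0:s}
ways to finish when only these pieces remain (= sum over removing one remaining piece with nothing left below it):
  1 left: {6}→1
  2 left: {5,6}→1
  3 left: {4,5,6}→1
  4 left: {2,4,5,6}→1  {3,4,5,6}→1
  5 left: {1,2,4,5,6}→1  {2,3,4,5,6}→2
  placing 0:s first → 3 extensions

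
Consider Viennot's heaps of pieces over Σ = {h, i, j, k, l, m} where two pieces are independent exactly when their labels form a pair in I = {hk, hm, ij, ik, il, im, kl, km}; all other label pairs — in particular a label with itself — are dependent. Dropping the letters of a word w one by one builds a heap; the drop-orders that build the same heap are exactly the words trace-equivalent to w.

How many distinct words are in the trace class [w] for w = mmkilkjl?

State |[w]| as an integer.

80

drop 0:m onto floor
drop 1:m onto {0:m}
drop 2:k onto floor
drop 3:i onto floor
drop 4:l onto {1:m}
drop 5:k onto {2:k}
drop 6:j onto {4:l, 5:k}
drop 7:l onto {6:j}
ground layer = {0:m, 2:k, 3:i}
drop-orders for the pieces not yet dropped (sum over which currently-grounded one goes next):
  1 to go: {3} 1  {7} 1
  2 to go: {3,7} 2  {6,7} 1
  3 to go: {3,6,7} 3  {4,6,7} 1  {5,6,7} 1
  4 to go: {1,4,6,7} 1  {2,5,6,7} 1  {3,4,6,7} 4  {3,5,6,7} 4  {4,5,6,7} 2
  5 to go: {0,1,4,6,7} 1  {1,3,4,6,7} 5  {1,4,5,6,7} 3  {2,3,5,6,7} 5  {2,4,5,6,7} 3  {3,4,5,6,7} 10
  6 to go: {0,1,3,4,6,7} 6  {0,1,4,5,6,7} 4  {1,2,4,5,6,7} 6  {1,3,4,5,6,7} 18  {2,3,4,5,6,7} 18
  if 0:m drops first: 42 orders
  if 2:k drops first: 28 orders
  if 3:i drops first: 10 orders
heap linearizations: 80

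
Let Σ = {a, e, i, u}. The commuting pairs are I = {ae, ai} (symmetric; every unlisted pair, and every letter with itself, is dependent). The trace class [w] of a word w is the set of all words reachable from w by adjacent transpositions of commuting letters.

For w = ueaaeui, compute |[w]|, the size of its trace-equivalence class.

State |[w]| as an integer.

6

piece 0:u — minimal
piece 1:e rests on {0:u}
piece 2:a rests on {0:u}
piece 3:a rests on {2:a}
piece 4:e rests on {1:e}
piece 5:u rests on {3:a, 4:e}
piece 6:i rests on {5:u}
minimal pieces: {0:u}
ways to finish when only these pieces remain (= sum over removing one remaining piece with nothing left below it):
  1 left: {6}→1
  2 left: {5,6}→1
  3 left: {3,5,6}→1  {4,5,6}→1
  4 left: {1,4,5,6}→1  {2,3,5,6}→1  {3,4,5,6}→2
  5 left: {1,3,4,5,6}→3  {2,3,4,5,6}→3
  placing 0:u first → 6 extensions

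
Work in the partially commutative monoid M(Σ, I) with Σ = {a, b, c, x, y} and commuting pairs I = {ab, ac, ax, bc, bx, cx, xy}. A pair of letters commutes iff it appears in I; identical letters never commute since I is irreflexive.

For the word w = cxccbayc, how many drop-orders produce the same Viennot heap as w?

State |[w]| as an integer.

160

#0=c has no predecessor
#1=x has no predecessor
#2=c depends on [0:c]
#3=c depends on [2:c]
#4=b has no predecessor
#5=a has no predecessor
#6=y depends on [3:c, 4:b, 5:a]
#7=c depends on [6:y]
sources: [0:c, 1:x, 4:b, 5:a]
N(rest) = Σ N(rest − s) over sources s of rest; N(one piece) = 1:
  size 1 → [1]=1  [7]=1
  size 2 → [1,7]=2  [6,7]=1
  size 3 → [1,6,7]=3  [3,6,7]=1  [4,6,7]=1  [5,6,7]=1
  size 4 → [1,3,6,7]=4  [1,4,6,7]=4  [1,5,6,7]=4  [2,3,6,7]=1  [3,4,6,7]=2  [3,5,6,7]=2  [4,5,6,7]=2
  size 5 → [0,2,3,6,7]=1  [1,2,3,6,7]=5  [1,3,4,6,7]=10  [1,3,5,6,7]=10  [1,4,5,6,7]=10  [2,3,4,6,7]=3  [2,3,5,6,7]=3  [3,4,5,6,7]=6
  size 6 → [0,1,2,3,6,7]=6  [0,2,3,4,6,7]=4  [0,2,3,5,6,7]=4  [1,2,3,4,6,7]=18  [1,2,3,5,6,7]=18  [1,3,4,5,6,7]=36  [2,3,4,5,6,7]=12
  first=0(c) contributes 84
  first=1(x) contributes 20
  first=4(b) contributes 28
  first=5(a) contributes 28
|[w]| = 160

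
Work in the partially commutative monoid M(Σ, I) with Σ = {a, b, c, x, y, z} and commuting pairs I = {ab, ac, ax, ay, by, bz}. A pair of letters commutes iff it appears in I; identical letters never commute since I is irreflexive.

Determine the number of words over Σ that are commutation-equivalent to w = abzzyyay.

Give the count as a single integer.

32

drop 0:a onto floor
drop 1:b onto floor
drop 2:z onto {0:a}
drop 3:z onto {2:z}
drop 4:y onto {3:z}
drop 5:y onto {4:y}
drop 6:a onto {3:z}
drop 7:y onto {5:y}
ground layer = {0:a, 1:b}
drop-orders for the pieces not yet dropped (sum over which currently-grounded one goes next):
  1 to go: {1} 1  {6} 1  {7} 1
  2 to go: {1,6} 2  {1,7} 2  {5,7} 1  {6,7} 2
  3 to go: {1,5,7} 3  {1,6,7} 6  {4,5,7} 1  {5,6,7} 3
  4 to go: {1,4,5,7} 4  {1,5,6,7} 12  {4,5,6,7} 4
  5 to go: {1,4,5,6,7} 20  {3,4,5,6,7} 4
  6 to go: {1,3,4,5,6,7} 24  {2,3,4,5,6,7} 4
  if 0:a drops first: 28 orders
  if 1:b drops first: 4 orders
heap linearizations: 32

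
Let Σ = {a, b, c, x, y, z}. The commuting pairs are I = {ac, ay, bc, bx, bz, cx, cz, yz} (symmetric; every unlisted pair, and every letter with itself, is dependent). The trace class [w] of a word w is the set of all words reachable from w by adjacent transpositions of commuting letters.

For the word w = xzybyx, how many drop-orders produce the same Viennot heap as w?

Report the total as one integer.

4

#0=x has no predecessor
#1=z depends on [0:x]
#2=y depends on [0:x]
#3=b depends on [2:y]
#4=y depends on [3:b]
#5=x depends on [1:z, 4:y]
sources: [0:x]
N(rest) = Σ N(rest − s) over sources s of rest; N(one piece) = 1:
  size 1 → [5]=1
  size 2 → [1,5]=1  [4,5]=1
  size 3 → [1,4,5]=2  [3,4,5]=1
  size 4 → [1,3,4,5]=3  [2,3,4,5]=1
  first=0(x) contributes 4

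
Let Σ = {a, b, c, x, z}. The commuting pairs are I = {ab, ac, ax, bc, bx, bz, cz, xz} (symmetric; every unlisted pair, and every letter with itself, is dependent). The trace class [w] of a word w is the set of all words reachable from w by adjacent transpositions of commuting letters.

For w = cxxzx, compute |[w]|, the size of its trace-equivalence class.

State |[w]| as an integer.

#0=c has no predecessor
#1=x depends on [0:c]
#2=x depends on [1:x]
#3=z has no predecessor
#4=x depends on [2:x]
sources: [0:c, 3:z]
N(rest) = Σ N(rest − s) over sources s of rest; N(one piece) = 1:
  size 1 → [3]=1  [4]=1
  size 2 → [2,4]=1  [3,4]=2
  size 3 → [1,2,4]=1  [2,3,4]=3
  first=0(c) contributes 4
  first=3(z) contributes 1
|[w]| = 5

5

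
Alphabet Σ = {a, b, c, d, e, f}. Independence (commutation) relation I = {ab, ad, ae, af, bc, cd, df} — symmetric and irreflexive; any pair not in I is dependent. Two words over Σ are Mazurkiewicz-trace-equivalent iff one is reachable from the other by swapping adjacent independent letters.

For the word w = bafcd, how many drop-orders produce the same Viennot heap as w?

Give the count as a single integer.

11

0(b) covers ∅
1(a) covers ∅
2(f) covers 0:b
3(c) covers 1:a, 2:f
4(d) covers 0:b
floor of heap: 0:b, 1:a
completions by unplaced set U, small U first (add the entries for U minus each lowest piece of U):
  |U|=1: {3}:1  {4}:1
  |U|=2: {1,3}:1  {2,3}:1  {3,4}:2
  |U|=3: {1,2,3}:2  {1,3,4}:3  {2,3,4}:3
  start at 0(b): 8
  start at 1(a): 3
sum over floor = 11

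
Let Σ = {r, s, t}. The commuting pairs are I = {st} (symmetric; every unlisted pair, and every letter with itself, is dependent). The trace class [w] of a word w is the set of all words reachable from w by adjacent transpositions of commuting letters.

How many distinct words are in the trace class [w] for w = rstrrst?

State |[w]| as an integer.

4

0(r) covers ∅
1(s) covers 0:r
2(t) covers 0:r
3(r) covers 1:s, 2:t
4(r) covers 3:r
5(s) covers 4:r
6(t) covers 4:r
floor of heap: 0:r
completions by unplaced set U, small U first (add the entries for U minus each lowest piece of U):
  |U|=1: {5}:1  {6}:1
  |U|=2: {5,6}:2
  |U|=3: {4,5,6}:2
  |U|=4: {3,4,5,6}:2
  |U|=5: {1,3,4,5,6}:2  {2,3,4,5,6}:2
  start at 0(r): 4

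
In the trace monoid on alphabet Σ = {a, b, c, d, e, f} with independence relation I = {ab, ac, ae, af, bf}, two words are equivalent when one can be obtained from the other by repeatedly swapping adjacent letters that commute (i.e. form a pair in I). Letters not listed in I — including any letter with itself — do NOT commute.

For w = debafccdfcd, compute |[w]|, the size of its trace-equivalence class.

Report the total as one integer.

drop 0:d onto floor
drop 1:e onto {0:d}
drop 2:b onto {1:e}
drop 3:a onto {0:d}
drop 4:f onto {1:e}
drop 5:c onto {2:b, 4:f}
drop 6:c onto {5:c}
drop 7:d onto {3:a, 6:c}
drop 8:f onto {7:d}
drop 9:c onto {8:f}
drop 10:d onto {9:c}
ground layer = {0:d}
drop-orders for the pieces not yet dropped (sum over which currently-grounded one goes next):
  1 to go: {10} 1
  2 to go: {9,10} 1
  3 to go: {8,9,10} 1
  4 to go: {7,8,9,10} 1
  5 to go: {3,7,8,9,10} 1  {6,7,8,9,10} 1
  6 to go: {3,6,7,8,9,10} 2  {5,6,7,8,9,10} 1
  7 to go: {2,5,6,7,8,9,10} 1  {3,5,6,7,8,9,10} 3  {4,5,6,7,8,9,10} 1
  8 to go: {2,3,5,6,7,8,9,10} 4  {2,4,5,6,7,8,9,10} 2  {3,4,5,6,7,8,9,10} 4
  9 to go: {1,2,4,5,6,7,8,9,10} 2  {2,3,4,5,6,7,8,9,10} 10
  if 0:d drops first: 12 orders

12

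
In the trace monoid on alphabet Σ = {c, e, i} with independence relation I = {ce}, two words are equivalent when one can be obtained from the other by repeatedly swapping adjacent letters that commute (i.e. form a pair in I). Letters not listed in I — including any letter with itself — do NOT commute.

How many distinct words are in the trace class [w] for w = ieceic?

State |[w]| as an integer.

piece 0:i — minimal
piece 1:e rests on {0:i}
piece 2:c rests on {0:i}
piece 3:e rests on {1:e}
piece 4:i rests on {2:c, 3:e}
piece 5:c rests on {4:i}
minimal pieces: {0:i}
ways to finish when only these pieces remain (= sum over removing one remaining piece with nothing left below it):
  1 left: {5}→1
  2 left: {4,5}→1
  3 left: {2,4,5}→1  {3,4,5}→1
  4 left: {1,3,4,5}→1  {2,3,4,5}→2
  placing 0:i first → 3 extensions

3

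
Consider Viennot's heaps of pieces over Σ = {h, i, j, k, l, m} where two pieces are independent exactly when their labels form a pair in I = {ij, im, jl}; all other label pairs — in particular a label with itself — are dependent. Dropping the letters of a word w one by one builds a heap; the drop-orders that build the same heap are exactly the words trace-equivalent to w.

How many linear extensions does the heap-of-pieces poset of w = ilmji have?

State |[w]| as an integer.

3

#0=i has no predecessor
#1=l depends on [0:i]
#2=m depends on [1:l]
#3=j depends on [2:m]
#4=i depends on [1:l]
sources: [0:i]
N(rest) = Σ N(rest − s) over sources s of rest; N(one piece) = 1:
  size 1 → [3]=1  [4]=1
  size 2 → [2,3]=1  [3,4]=2
  size 3 → [2,3,4]=3
  first=0(i) contributes 3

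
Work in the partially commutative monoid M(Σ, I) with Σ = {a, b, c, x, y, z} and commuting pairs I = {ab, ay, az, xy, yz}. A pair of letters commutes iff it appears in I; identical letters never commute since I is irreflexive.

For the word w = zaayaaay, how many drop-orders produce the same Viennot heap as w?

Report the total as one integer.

168

#0=z has no predecessor
#1=a has no predecessor
#2=a depends on [1:a]
#3=y has no predecessor
#4=a depends on [2:a]
#5=a depends on [4:a]
#6=a depends on [5:a]
#7=y depends on [3:y]
sources: [0:z, 1:a, 3:y]
N(rest) = Σ N(rest − s) over sources s of rest; N(one piece) = 1:
  size 1 → [0]=1  [6]=1  [7]=1
  size 2 → [0,6]=2  [0,7]=2  [3,7]=1  [5,6]=1  [6,7]=2
  size 3 → [0,3,7]=3  [0,5,6]=3  [0,6,7]=6  [3,6,7]=3  [4,5,6]=1  [5,6,7]=3
  size 4 → [0,3,6,7]=12  [0,4,5,6]=4  [0,5,6,7]=12  [2,4,5,6]=1  [3,5,6,7]=6  [4,5,6,7]=4
  size 5 → [0,2,4,5,6]=5  [0,3,5,6,7]=30  [0,4,5,6,7]=20  [1,2,4,5,6]=1  [2,4,5,6,7]=5  [3,4,5,6,7]=10
  size 6 → [0,1,2,4,5,6]=6  [0,2,4,5,6,7]=30  [0,3,4,5,6,7]=60  [1,2,4,5,6,7]=6  [2,3,4,5,6,7]=15
  first=0(z) contributes 21
  first=1(a) contributes 105
  first=3(y) contributes 42
|[w]| = 168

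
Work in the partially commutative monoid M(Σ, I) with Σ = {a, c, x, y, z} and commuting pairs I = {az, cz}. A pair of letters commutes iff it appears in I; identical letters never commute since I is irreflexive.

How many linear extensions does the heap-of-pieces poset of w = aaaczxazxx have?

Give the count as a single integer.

piece 0:a — minimal
piece 1:a rests on {0:a}
piece 2:a rests on {1:a}
piece 3:c rests on {2:a}
piece 4:z — minimal
piece 5:x rests on {3:c, 4:z}
piece 6:a rests on {5:x}
piece 7:z rests on {5:x}
piece 8:x rests on {6:a, 7:z}
piece 9:x rests on {8:x}
minimal pieces: {0:a, 4:z}
ways to finish when only these pieces remain (= sum over removing one remaining piece with nothing left below it):
  1 left: {9}→1
  2 left: {8,9}→1
  3 left: {6,8,9}→1  {7,8,9}→1
  4 left: {6,7,8,9}→2
  5 left: {5,6,7,8,9}→2
  6 left: {3,5,6,7,8,9}→2  {4,5,6,7,8,9}→2
  7 left: {2,3,5,6,7,8,9}→2  {3,4,5,6,7,8,9}→4
  8 left: {1,2,3,5,6,7,8,9}→2  {2,3,4,5,6,7,8,9}→6
  placing 0:a first → 8 extensions
  placing 4:z first → 2 extensions
total linear extensions = 10

10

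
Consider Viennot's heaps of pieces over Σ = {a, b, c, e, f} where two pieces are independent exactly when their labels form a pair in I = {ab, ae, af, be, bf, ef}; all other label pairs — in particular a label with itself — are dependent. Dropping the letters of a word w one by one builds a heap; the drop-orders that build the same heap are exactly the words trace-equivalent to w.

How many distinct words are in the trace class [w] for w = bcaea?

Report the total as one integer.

0(b) covers ∅
1(c) covers 0:b
2(a) covers 1:c
3(e) covers 1:c
4(a) covers 2:a
floor of heap: 0:b
completions by unplaced set U, small U first (add the entries for U minus each lowest piece of U):
  |U|=1: {3}:1  {4}:1
  |U|=2: {2,4}:1  {3,4}:2
  |U|=3: {2,3,4}:3
  start at 0(b): 3

3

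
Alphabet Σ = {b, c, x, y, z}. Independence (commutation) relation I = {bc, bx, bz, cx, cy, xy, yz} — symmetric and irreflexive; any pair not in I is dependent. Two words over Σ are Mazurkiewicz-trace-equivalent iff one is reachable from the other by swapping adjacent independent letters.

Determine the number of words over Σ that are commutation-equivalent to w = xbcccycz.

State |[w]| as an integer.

140

0(x) covers ∅
1(b) covers ∅
2(c) covers ∅
3(c) covers 2:c
4(c) covers 3:c
5(y) covers 1:b
6(c) covers 4:c
7(z) covers 0:x, 6:c
floor of heap: 0:x, 1:b, 2:c
completions by unplaced set U, small U first (add the entries for U minus each lowest piece of U):
  |U|=1: {5}:1  {7}:1
  |U|=2: {0,7}:1  {1,5}:1  {5,7}:2  {6,7}:1
  |U|=3: {0,5,7}:3  {0,6,7}:2  {1,5,7}:3  {4,6,7}:1  {5,6,7}:3
  |U|=4: {0,1,5,7}:6  {0,4,6,7}:3  {0,5,6,7}:8  {1,5,6,7}:6  {3,4,6,7}:1  {4,5,6,7}:4
  |U|=5: {0,1,5,6,7}:20  {0,3,4,6,7}:4  {0,4,5,6,7}:15  {1,4,5,6,7}:10  {2,3,4,6,7}:1  {3,4,5,6,7}:5
  |U|=6: {0,1,4,5,6,7}:45  {0,2,3,4,6,7}:5  {0,3,4,5,6,7}:24  {1,3,4,5,6,7}:15  {2,3,4,5,6,7}:6
  start at 0(x): 21
  start at 1(b): 35
  start at 2(c): 84
sum over floor = 140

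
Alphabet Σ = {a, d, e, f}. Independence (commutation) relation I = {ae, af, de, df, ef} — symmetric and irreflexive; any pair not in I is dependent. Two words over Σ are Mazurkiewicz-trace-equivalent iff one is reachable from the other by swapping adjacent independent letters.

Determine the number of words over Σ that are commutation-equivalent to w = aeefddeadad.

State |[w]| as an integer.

1320

#0=a has no predecessor
#1=e has no predecessor
#2=e depends on [1:e]
#3=f has no predecessor
#4=d depends on [0:a]
#5=d depends on [4:d]
#6=e depends on [2:e]
#7=a depends on [5:d]
#8=d depends on [7:a]
#9=a depends on [8:d]
#10=d depends on [9:a]
sources: [0:a, 1:e, 3:f]
N(rest) = Σ N(rest − s) over sources s of rest; N(one piece) = 1:
  size 1 → [3]=1  [6]=1  [10]=1
  size 2 → [2,6]=1  [3,6]=2  [3,10]=2  [6,10]=2  [9,10]=1
  size 3 → [1,2,6]=1  [2,3,6]=3  [2,6,10]=3  [3,6,10]=6  [3,9,10]=3  [6,9,10]=3  [8,9,10]=1
  size 4 → [1,2,3,6]=4  [1,2,6,10]=4  [2,3,6,10]=12  [2,6,9,10]=6  [3,6,9,10]=12  [3,8,9,10]=4  [6,8,9,10]=4  [7,8,9,10]=1
  size 5 → [1,2,3,6,10]=20  [1,2,6,9,10]=10  [2,3,6,9,10]=30  [2,6,8,9,10]=10  [3,6,8,9,10]=20  [3,7,8,9,10]=5  [5,7,8,9,10]=1  [6,7,8,9,10]=5
  size 6 → [1,2,3,6,9,10]=60  [1,2,6,8,9,10]=20  [2,3,6,8,9,10]=60  [2,6,7,8,9,10]=15  [3,5,7,8,9,10]=6  [3,6,7,8,9,10]=30  [4,5,7,8,9,10]=1  [5,6,7,8,9,10]=6
  size 7 → [0,4,5,7,8,9,10]=1  [1,2,3,6,8,9,10]=140  [1,2,6,7,8,9,10]=35  [2,3,6,7,8,9,10]=105  [2,5,6,7,8,9,10]=21  [3,4,5,7,8,9,10]=7  [3,5,6,7,8,9,10]=42  [4,5,6,7,8,9,10]=7
  size 8 → [0,3,4,5,7,8,9,10]=8  [0,4,5,6,7,8,9,10]=8  [1,2,3,6,7,8,9,10]=280  [1,2,5,6,7,8,9,10]=56  [2,3,5,6,7,8,9,10]=168  [2,4,5,6,7,8,9,10]=28  [3,4,5,6,7,8,9,10]=56
  size 9 → [0,2,4,5,6,7,8,9,10]=36  [0,3,4,5,6,7,8,9,10]=72  [1,2,3,5,6,7,8,9,10]=504  [1,2,4,5,6,7,8,9,10]=84  [2,3,4,5,6,7,8,9,10]=252
  first=0(a) contributes 840
  first=1(e) contributes 360
  first=3(f) contributes 120
|[w]| = 1320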